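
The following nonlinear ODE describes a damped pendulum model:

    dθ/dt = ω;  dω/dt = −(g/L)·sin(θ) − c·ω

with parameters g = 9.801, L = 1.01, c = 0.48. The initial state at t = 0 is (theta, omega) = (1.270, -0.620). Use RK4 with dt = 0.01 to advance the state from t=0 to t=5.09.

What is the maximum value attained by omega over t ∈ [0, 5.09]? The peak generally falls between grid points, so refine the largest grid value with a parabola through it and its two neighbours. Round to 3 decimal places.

max omega = 2.583

t=0.000: state=(1.270, -0.620)
step 1 (dt=0.01): k1=(-0.620, -8.971), k2=(-0.665, -8.940), k3=(-0.665, -8.940), k4=(-0.709, -8.908); state += dt/6·(k1+2k2+2k3+k4)
t=0.010: state=(1.263, -0.709)
t=0.020: state=(1.256, -0.798)
t=0.030: state=(1.247, -0.886)
continuing one RK4 step at a time; state shown every 20 steps (Δt=0.2):
t=0.200: state=(0.977, -2.245)
t=0.400: state=(0.414, -3.226)
t=0.600: state=(-0.237, -3.078)
t=0.800: state=(-0.746, -1.894)
t=1.000: state=(-0.967, -0.291)
t=1.200: state=(-0.868, 1.232)
t=1.400: state=(-0.504, 2.306)
t=1.600: state=(-0.002, 2.553)
t=1.800: state=(0.455, 1.881)
t=2.000: state=(0.714, 0.656)
t=2.200: state=(0.713, -0.645)
t=2.400: state=(0.476, -1.642)
t=2.600: state=(0.098, -2.018)
t=2.800: state=(-0.281, -1.648)
t=3.000: state=(-0.526, -0.744)
t=3.200: state=(-0.568, 0.314)
t=3.400: state=(-0.413, 1.178)
t=3.600: state=(-0.129, 1.571)
t=3.800: state=(0.175, 1.373)
t=4.000: state=(0.389, 0.710)
t=4.200: state=(0.448, -0.131)
t=4.400: state=(0.345, -0.853)
t=4.600: state=(0.131, -1.217)
t=4.800: state=(-0.111, -1.118)
t=5.000: state=(-0.290, -0.630)
t=5.090: state=(-0.334, -0.339)
largest grid value and its neighbours: omega(1.540)=2.58168, omega(1.550)=2.58314, omega(1.560)=2.58212
parabola through these three points peaks at t≈1.551 with omega≈2.58315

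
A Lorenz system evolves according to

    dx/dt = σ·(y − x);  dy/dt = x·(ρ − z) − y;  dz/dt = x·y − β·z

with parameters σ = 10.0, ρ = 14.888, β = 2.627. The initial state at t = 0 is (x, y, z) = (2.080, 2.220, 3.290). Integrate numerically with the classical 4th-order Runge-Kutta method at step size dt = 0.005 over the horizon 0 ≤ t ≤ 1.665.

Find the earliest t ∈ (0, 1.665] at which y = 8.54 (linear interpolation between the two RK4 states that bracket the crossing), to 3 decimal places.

t = 0.200

t=0.000: state=(2.080, 2.220, 3.290)
step 1 (dt=0.005): k1=(1.400, 21.904, -4.025), k2=(1.913, 21.911, -3.877), k3=(1.900, 21.925, -3.875), k4=(2.401, 21.945, -3.724); state += dt/6·(k1+2k2+2k3+k4)
t=0.005: state=(2.090, 2.330, 3.271)
t=0.010: state=(2.104, 2.440, 3.253)
t=0.015: state=(2.123, 2.550, 3.237)
continuing one RK4 step at a time; state shown every 20 steps (Δt=0.1):
t=0.100: state=(3.042, 4.724, 3.294)
t=0.195: state=(5.281, 8.327, 4.859)
next step: t=0.200: state=(5.435, 8.552, 5.020) — y has crossed 8.54
linear interpolation between t=0.195 (8.32729) and t=0.200 (8.55163) → t≈0.200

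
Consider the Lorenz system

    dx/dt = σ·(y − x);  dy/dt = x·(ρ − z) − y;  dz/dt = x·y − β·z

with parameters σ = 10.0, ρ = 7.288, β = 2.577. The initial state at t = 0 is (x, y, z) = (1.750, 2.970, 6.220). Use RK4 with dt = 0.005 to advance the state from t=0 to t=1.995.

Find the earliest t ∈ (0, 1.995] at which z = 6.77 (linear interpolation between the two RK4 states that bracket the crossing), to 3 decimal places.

t = 0.729

t=0.000: state=(1.750, 2.970, 6.220)
step 1 (dt=0.005): k1=(12.200, -1.101, -10.831), k2=(11.867, -1.017, -10.676), k3=(11.878, -1.019, -10.679), k4=(11.555, -0.936, -10.527); state += dt/6·(k1+2k2+2k3+k4)
t=0.005: state=(1.809, 2.965, 6.167)
t=0.010: state=(1.866, 2.961, 6.115)
t=0.015: state=(1.919, 2.957, 6.064)
continuing one RK4 step at a time; state shown every 20 steps (Δt=0.1):
t=0.100: state=(2.522, 3.013, 5.386)
t=0.200: state=(2.925, 3.291, 4.923)
t=0.300: state=(3.306, 3.710, 4.769)
t=0.400: state=(3.735, 4.184, 4.917)
t=0.500: state=(4.180, 4.604, 5.345)
t=0.600: state=(4.549, 4.846, 5.967)
t=0.700: state=(4.743, 4.822, 6.610)
t=0.725: state=(4.755, 4.774, 6.750)
next step: t=0.730: state=(4.756, 4.763, 6.776) — z has crossed 6.77
linear interpolation between t=0.725 (6.74981) and t=0.730 (6.77606) → t≈0.729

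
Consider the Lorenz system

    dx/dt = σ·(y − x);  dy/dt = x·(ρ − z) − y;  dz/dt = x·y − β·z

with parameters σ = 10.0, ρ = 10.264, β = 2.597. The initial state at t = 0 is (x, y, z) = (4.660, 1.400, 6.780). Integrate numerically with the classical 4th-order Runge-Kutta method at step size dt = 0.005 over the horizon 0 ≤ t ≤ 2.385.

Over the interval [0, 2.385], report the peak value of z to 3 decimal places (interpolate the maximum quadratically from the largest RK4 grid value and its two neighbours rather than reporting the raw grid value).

max z = 11.981

t=0.000: state=(4.660, 1.400, 6.780)
step 1 (dt=0.005): k1=(-32.600, 14.835, -11.084), k2=(-31.414, 14.641, -10.956), k3=(-31.449, 14.651, -10.955), k4=(-30.295, 14.461, -10.832); state += dt/6·(k1+2k2+2k3+k4)
t=0.005: state=(4.503, 1.473, 6.725)
t=0.010: state=(4.357, 1.545, 6.672)
t=0.015: state=(4.221, 1.614, 6.619)
continuing one RK4 step at a time; state shown every 20 steps (Δt=0.1):
t=0.100: state=(3.070, 2.627, 5.873)
t=0.200: state=(3.192, 3.736, 5.391)
t=0.300: state=(4.000, 5.026, 5.548)
t=0.400: state=(5.158, 6.391, 6.613)
t=0.500: state=(6.299, 7.240, 8.625)
t=0.600: state=(6.821, 6.842, 10.838)
t=0.700: state=(6.327, 5.391, 11.951)
t=0.800: state=(5.194, 3.997, 11.571)
t=0.900: state=(4.138, 3.283, 10.379)
t=1.000: state=(3.530, 3.167, 9.065)
t=1.100: state=(3.386, 3.443, 7.981)
t=1.200: state=(3.614, 4.000, 7.294)
t=1.300: state=(4.130, 4.760, 7.120)
t=1.400: state=(4.831, 5.574, 7.546)
t=1.500: state=(5.535, 6.153, 8.535)
t=1.600: state=(5.967, 6.172, 9.756)
t=1.700: state=(5.907, 5.590, 10.636)
t=1.800: state=(5.408, 4.782, 10.787)
t=1.900: state=(4.770, 4.171, 10.304)
t=2.000: state=(4.279, 3.917, 9.535)
t=2.100: state=(4.061, 3.985, 8.787)
t=2.200: state=(4.115, 4.291, 8.257)
t=2.300: state=(4.389, 4.746, 8.058)
t=2.385: state=(4.730, 5.162, 8.190)
largest grid value and its neighbours: z(0.715)=11.97916, z(0.720)=11.98090, z(0.725)=11.97892
parabola through these three points peaks at t≈0.720 with z≈11.98090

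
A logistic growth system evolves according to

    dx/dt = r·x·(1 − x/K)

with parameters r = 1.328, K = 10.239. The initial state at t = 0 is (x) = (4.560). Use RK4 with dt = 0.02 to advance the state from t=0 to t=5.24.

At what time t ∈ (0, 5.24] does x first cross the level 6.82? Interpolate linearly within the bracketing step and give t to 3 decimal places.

t=0.000: state=(4.560)
step 1 (dt=0.02): k1=(3.359), k2=(3.363), k3=(3.363), k4=(3.368); state += dt/6·(k1+2k2+2k3+k4)
t=0.020: state=(4.627)
t=0.040: state=(4.695)
t=0.060: state=(4.762)
continuing one RK4 step at a time; state shown every 10 steps (Δt=0.2):
t=0.200: state=(5.238)
t=0.400: state=(5.911)
t=0.600: state=(6.558)
t=0.680: state=(6.804)
next step: t=0.700: state=(6.865) — x has crossed 6.82
linear interpolation between t=0.680 (6.80421) and t=0.700 (6.86457) → t≈0.685

t = 0.685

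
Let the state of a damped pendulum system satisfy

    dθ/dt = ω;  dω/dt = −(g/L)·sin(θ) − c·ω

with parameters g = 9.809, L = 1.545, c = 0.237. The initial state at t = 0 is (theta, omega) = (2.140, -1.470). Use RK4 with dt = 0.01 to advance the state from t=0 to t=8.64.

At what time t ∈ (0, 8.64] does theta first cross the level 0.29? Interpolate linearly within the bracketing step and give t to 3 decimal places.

t = 0.606

t=0.000: state=(2.140, -1.470)
step 1 (dt=0.01): k1=(-1.470, -4.999), k2=(-1.495, -5.019), k3=(-1.495, -5.019), k4=(-1.520, -5.038); state += dt/6·(k1+2k2+2k3+k4)
t=0.010: state=(2.125, -1.520)
t=0.020: state=(2.110, -1.571)
t=0.030: state=(2.094, -1.622)
continuing one RK4 step at a time; state shown every 50 steps (Δt=0.5):
t=0.500: state=(0.735, -4.051)
t=0.600: state=(0.317, -4.269)
next step: t=0.610: state=(0.274, -4.278) — theta has crossed 0.29
linear interpolation between t=0.600 (0.31681) and t=0.610 (0.27407) → t≈0.606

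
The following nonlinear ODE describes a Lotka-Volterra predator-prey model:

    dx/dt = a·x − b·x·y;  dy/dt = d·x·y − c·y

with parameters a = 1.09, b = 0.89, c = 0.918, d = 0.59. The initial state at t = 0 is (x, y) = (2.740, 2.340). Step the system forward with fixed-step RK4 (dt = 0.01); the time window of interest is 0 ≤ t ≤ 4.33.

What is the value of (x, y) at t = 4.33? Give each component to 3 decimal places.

t=0.000: state=(2.740, 2.340)
step 1 (dt=0.01): k1=(-2.720, 1.635), k2=(-2.726, 1.622), k3=(-2.726, 1.622), k4=(-2.732, 1.608); state += dt/6·(k1+2k2+2k3+k4)
t=0.010: state=(2.713, 2.356)
t=0.020: state=(2.685, 2.372)
t=0.030: state=(2.658, 2.388)
continuing one RK4 step at a time; state shown every 20 steps (Δt=0.2):
t=0.200: state=(2.190, 2.605)
t=0.400: state=(1.691, 2.723)
t=0.600: state=(1.295, 2.700)
t=0.800: state=(1.006, 2.572)
t=1.000: state=(0.805, 2.380)
t=1.200: state=(0.668, 2.160)
t=1.400: state=(0.577, 1.934)
t=1.600: state=(0.519, 1.716)
t=1.800: state=(0.484, 1.515)
t=2.000: state=(0.467, 1.334)
t=2.200: state=(0.465, 1.173)
t=2.400: state=(0.475, 1.032)
t=2.600: state=(0.498, 0.909)
t=2.800: state=(0.531, 0.804)
t=3.000: state=(0.578, 0.714)
t=3.200: state=(0.637, 0.638)
t=3.400: state=(0.711, 0.575)
t=3.600: state=(0.802, 0.523)
t=3.800: state=(0.912, 0.482)
t=4.000: state=(1.044, 0.450)
t=4.200: state=(1.201, 0.427)
t=4.330: state=(1.318, 0.418)

(x, y) = (1.318, 0.418)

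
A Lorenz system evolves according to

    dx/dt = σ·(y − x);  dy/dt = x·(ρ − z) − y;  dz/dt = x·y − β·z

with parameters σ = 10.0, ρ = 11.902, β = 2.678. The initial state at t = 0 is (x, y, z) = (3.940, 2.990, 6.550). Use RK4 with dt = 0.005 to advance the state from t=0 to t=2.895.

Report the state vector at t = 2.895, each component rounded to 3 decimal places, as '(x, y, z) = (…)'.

t=0.000: state=(3.940, 2.990, 6.550)
step 1 (dt=0.005): k1=(-9.500, 18.097, -5.760), k2=(-8.810, 17.981, -5.616), k3=(-8.830, 17.989, -5.612), k4=(-8.159, 17.880, -5.467); state += dt/6·(k1+2k2+2k3+k4)
t=0.005: state=(3.896, 3.080, 6.522)
t=0.010: state=(3.858, 3.169, 6.495)
t=0.015: state=(3.827, 3.257, 6.470)
continuing one RK4 step at a time; state shown every 20 steps (Δt=0.1):
t=0.100: state=(3.977, 4.717, 6.318)
t=0.200: state=(5.107, 6.527, 7.088)
t=0.300: state=(6.599, 8.019, 9.249)
t=0.400: state=(7.598, 8.004, 12.249)
t=0.500: state=(7.247, 6.191, 14.108)
t=0.600: state=(5.819, 4.233, 13.746)
t=0.700: state=(4.416, 3.293, 12.143)
t=0.800: state=(3.645, 3.219, 10.401)
t=0.900: state=(3.518, 3.666, 9.016)
t=1.000: state=(3.898, 4.491, 8.213)
t=1.100: state=(4.669, 5.596, 8.184)
t=1.200: state=(5.674, 6.699, 9.086)
t=1.300: state=(6.562, 7.222, 10.769)
t=1.400: state=(6.838, 6.688, 12.417)
t=1.500: state=(6.304, 5.465, 13.027)
t=1.600: state=(5.366, 4.431, 12.467)
t=1.700: state=(4.584, 3.998, 11.336)
t=1.800: state=(4.226, 4.095, 10.207)
t=1.900: state=(4.300, 4.566, 9.411)
t=2.000: state=(4.721, 5.276, 9.144)
t=2.100: state=(5.354, 6.029, 9.510)
t=2.200: state=(5.981, 6.510, 10.434)
t=2.300: state=(6.315, 6.419, 11.522)
t=2.400: state=(6.172, 5.800, 12.191)
t=2.500: state=(5.660, 5.067, 12.139)
t=2.600: state=(5.094, 4.601, 11.541)
t=2.700: state=(4.731, 4.511, 10.767)
t=2.800: state=(4.663, 4.740, 10.126)
t=2.895: state=(4.850, 5.154, 9.819)

(x, y, z) = (4.850, 5.154, 9.819)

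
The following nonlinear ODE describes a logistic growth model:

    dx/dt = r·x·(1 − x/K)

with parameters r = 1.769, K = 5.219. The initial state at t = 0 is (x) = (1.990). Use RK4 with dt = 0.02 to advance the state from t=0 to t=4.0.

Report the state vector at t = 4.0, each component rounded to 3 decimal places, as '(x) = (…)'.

(x) = (5.212)

t=0.000: state=(1.990)
step 1 (dt=0.02): k1=(2.178), k2=(2.187), k3=(2.187), k4=(2.196); state += dt/6·(k1+2k2+2k3+k4)
t=0.020: state=(2.034)
t=0.040: state=(2.078)
t=0.060: state=(2.122)
continuing one RK4 step at a time; state shown every 10 steps (Δt=0.2):
t=0.200: state=(2.440)
t=0.400: state=(2.900)
t=0.600: state=(3.343)
t=0.800: state=(3.744)
t=1.000: state=(4.088)
t=1.200: state=(4.370)
t=1.400: state=(4.593)
t=1.600: state=(4.763)
t=1.800: state=(4.890)
t=2.000: state=(4.984)
t=2.200: state=(5.052)
t=2.400: state=(5.100)
t=2.600: state=(5.135)
t=2.800: state=(5.160)
t=3.000: state=(5.177)
t=3.200: state=(5.190)
t=3.400: state=(5.198)
t=3.600: state=(5.205)
t=3.800: state=(5.209)
t=4.000: state=(5.212)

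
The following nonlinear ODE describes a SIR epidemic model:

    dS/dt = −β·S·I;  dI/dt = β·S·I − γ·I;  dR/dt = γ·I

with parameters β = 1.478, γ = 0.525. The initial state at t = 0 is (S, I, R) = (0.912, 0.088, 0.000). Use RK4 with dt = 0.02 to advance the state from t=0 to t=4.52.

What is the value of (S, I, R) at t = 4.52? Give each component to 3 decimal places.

t=0.000: state=(0.912, 0.088, 0.000)
step 1 (dt=0.02): k1=(-0.119, 0.072, 0.046), k2=(-0.119, 0.073, 0.047), k3=(-0.119, 0.073, 0.047), k4=(-0.120, 0.073, 0.047); state += dt/6·(k1+2k2+2k3+k4)
t=0.020: state=(0.910, 0.089, 0.001)
t=0.040: state=(0.907, 0.091, 0.002)
t=0.060: state=(0.905, 0.092, 0.003)
continuing one RK4 step at a time; state shown every 10 steps (Δt=0.2):
t=0.200: state=(0.887, 0.103, 0.010)
t=0.400: state=(0.858, 0.120, 0.022)
t=0.600: state=(0.826, 0.139, 0.035)
t=0.800: state=(0.790, 0.159, 0.051)
t=1.000: state=(0.751, 0.180, 0.069)
t=1.200: state=(0.710, 0.201, 0.089)
t=1.400: state=(0.667, 0.222, 0.111)
t=1.600: state=(0.623, 0.242, 0.135)
t=1.800: state=(0.579, 0.260, 0.162)
t=2.000: state=(0.534, 0.276, 0.190)
t=2.200: state=(0.492, 0.289, 0.219)
t=2.400: state=(0.451, 0.299, 0.250)
t=2.600: state=(0.412, 0.306, 0.282)
t=2.800: state=(0.376, 0.309, 0.314)
t=3.000: state=(0.343, 0.310, 0.347)
t=3.200: state=(0.313, 0.307, 0.379)
t=3.400: state=(0.286, 0.302, 0.411)
t=3.600: state=(0.262, 0.295, 0.443)
t=3.800: state=(0.241, 0.286, 0.473)
t=4.000: state=(0.221, 0.276, 0.503)
t=4.200: state=(0.204, 0.264, 0.531)
t=4.400: state=(0.189, 0.252, 0.558)
t=4.520: state=(0.181, 0.245, 0.574)

(S, I, R) = (0.181, 0.245, 0.574)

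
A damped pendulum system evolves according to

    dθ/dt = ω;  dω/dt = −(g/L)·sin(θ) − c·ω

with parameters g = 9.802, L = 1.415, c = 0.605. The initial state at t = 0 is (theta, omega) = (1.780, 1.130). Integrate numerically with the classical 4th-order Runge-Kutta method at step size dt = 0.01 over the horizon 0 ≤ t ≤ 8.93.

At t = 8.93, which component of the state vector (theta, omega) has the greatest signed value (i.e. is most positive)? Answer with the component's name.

t=0.000: state=(1.780, 1.130)
step 1 (dt=0.01): k1=(1.130, -7.460), k2=(1.093, -7.429), k3=(1.093, -7.429), k4=(1.056, -7.399); state += dt/6·(k1+2k2+2k3+k4)
t=0.010: state=(1.791, 1.056)
t=0.020: state=(1.801, 0.982)
t=0.030: state=(1.811, 0.909)
continuing one RK4 step at a time; state shown every 50 steps (Δt=0.5):
t=0.500: state=(1.509, -2.079)
t=1.000: state=(-0.028, -3.388)
t=1.500: state=(-1.118, -0.623)
t=2.000: state=(-0.694, 2.043)
t=2.500: state=(0.418, 1.784)
t=3.000: state=(0.731, -0.557)
t=3.500: state=(0.079, -1.645)
t=4.000: state=(-0.499, -0.404)
t=4.500: state=(-0.302, 1.014)
t=5.000: state=(0.225, 0.793)
t=5.500: state=(0.327, -0.378)
t=6.000: state=(-0.014, -0.766)
t=6.500: state=(-0.248, -0.071)
t=7.000: state=(-0.103, 0.533)
t=7.500: state=(0.136, 0.296)
t=8.000: state=(0.138, -0.260)
t=8.500: state=(-0.038, -0.336)
t=8.930: state=(-0.120, -0.017)
compare at T: theta=-0.120, omega=-0.017

largest component: omega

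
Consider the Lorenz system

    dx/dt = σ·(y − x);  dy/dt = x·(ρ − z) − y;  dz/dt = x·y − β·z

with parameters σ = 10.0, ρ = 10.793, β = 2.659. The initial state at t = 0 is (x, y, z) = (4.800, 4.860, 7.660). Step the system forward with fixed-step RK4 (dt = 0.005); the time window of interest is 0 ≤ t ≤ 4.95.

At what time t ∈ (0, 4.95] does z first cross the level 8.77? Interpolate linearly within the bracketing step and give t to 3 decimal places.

t=0.000: state=(4.800, 4.860, 7.660)
step 1 (dt=0.005): k1=(0.600, 10.178, 2.960), k2=(0.839, 10.122, 3.070), k3=(0.832, 10.123, 3.071), k4=(1.065, 10.067, 3.183); state += dt/6·(k1+2k2+2k3+k4)
t=0.005: state=(4.804, 4.911, 7.675)
t=0.010: state=(4.811, 4.961, 7.692)
t=0.015: state=(4.819, 5.010, 7.709)
t=0.155: state=(5.516, 6.123, 8.720)
next step: t=0.160: state=(5.546, 6.149, 8.773) — z has crossed 8.77
linear interpolation between t=0.155 (8.71970) and t=0.160 (8.77311) → t≈0.160

t = 0.160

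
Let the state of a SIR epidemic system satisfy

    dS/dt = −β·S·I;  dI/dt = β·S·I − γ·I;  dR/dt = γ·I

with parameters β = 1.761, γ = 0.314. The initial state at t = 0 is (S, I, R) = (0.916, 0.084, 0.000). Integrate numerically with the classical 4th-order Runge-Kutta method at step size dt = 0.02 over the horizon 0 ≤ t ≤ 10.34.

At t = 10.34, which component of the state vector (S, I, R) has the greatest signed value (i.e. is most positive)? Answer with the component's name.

t=0.000: state=(0.916, 0.084, 0.000)
step 1 (dt=0.02): k1=(-0.135, 0.109, 0.026), k2=(-0.137, 0.110, 0.027), k3=(-0.137, 0.110, 0.027), k4=(-0.139, 0.112, 0.027); state += dt/6·(k1+2k2+2k3+k4)
t=0.020: state=(0.913, 0.086, 0.001)
t=0.040: state=(0.910, 0.088, 0.001)
t=0.060: state=(0.908, 0.091, 0.002)
continuing one RK4 step at a time; state shown every 25 steps (Δt=0.5):
t=0.500: state=(0.827, 0.155, 0.018)
t=1.000: state=(0.690, 0.259, 0.050)
t=1.500: state=(0.521, 0.378, 0.101)
t=2.000: state=(0.357, 0.475, 0.168)
t=2.500: state=(0.229, 0.524, 0.247)
t=3.000: state=(0.144, 0.526, 0.330)
t=3.500: state=(0.091, 0.498, 0.411)
t=4.000: state=(0.060, 0.454, 0.486)
t=4.500: state=(0.041, 0.406, 0.553)
t=5.000: state=(0.029, 0.358, 0.613)
t=5.500: state=(0.022, 0.313, 0.666)
t=6.000: state=(0.017, 0.272, 0.711)
t=6.500: state=(0.014, 0.235, 0.751)
t=7.000: state=(0.011, 0.203, 0.785)
t=7.500: state=(0.009, 0.175, 0.815)
t=8.000: state=(0.008, 0.151, 0.841)
t=8.500: state=(0.007, 0.130, 0.863)
t=9.000: state=(0.007, 0.112, 0.882)
t=9.500: state=(0.006, 0.096, 0.898)
t=10.000: state=(0.006, 0.083, 0.912)
t=10.340: state=(0.005, 0.074, 0.920)
compare at T: S=0.005, I=0.074, R=0.920

largest component: R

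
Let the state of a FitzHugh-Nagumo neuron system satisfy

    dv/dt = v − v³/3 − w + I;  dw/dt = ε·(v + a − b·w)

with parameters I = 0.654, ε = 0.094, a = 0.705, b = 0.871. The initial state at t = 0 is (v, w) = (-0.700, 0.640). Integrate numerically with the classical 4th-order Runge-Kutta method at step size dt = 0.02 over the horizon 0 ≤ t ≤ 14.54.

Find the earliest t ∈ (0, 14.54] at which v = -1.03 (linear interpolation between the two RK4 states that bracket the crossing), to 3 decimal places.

t=0.000: state=(-0.700, 0.640)
step 1 (dt=0.02): k1=(-0.572, -0.052), k2=(-0.574, -0.052), k3=(-0.574, -0.052), k4=(-0.576, -0.053); state += dt/6·(k1+2k2+2k3+k4)
t=0.020: state=(-0.711, 0.639)
t=0.040: state=(-0.723, 0.638)
t=0.060: state=(-0.735, 0.637)
continuing one RK4 step at a time; state shown every 25 steps (Δt=0.5):
t=0.500: state=(-1.005, 0.608)
t=0.540: state=(-1.030, 0.604)
next step: t=0.560: state=(-1.042, 0.603) — v has crossed -1.03
linear interpolation between t=0.540 (-1.02954) and t=0.560 (-1.04184) → t≈0.541

t = 0.541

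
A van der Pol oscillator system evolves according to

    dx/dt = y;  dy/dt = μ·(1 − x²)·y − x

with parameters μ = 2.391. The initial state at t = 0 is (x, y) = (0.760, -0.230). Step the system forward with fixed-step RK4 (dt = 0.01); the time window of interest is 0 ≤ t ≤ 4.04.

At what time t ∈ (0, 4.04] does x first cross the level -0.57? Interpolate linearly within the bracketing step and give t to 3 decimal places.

t=0.000: state=(0.760, -0.230)
step 1 (dt=0.01): k1=(-0.230, -0.992), k2=(-0.235, -0.997), k3=(-0.235, -0.997), k4=(-0.240, -1.002); state += dt/6·(k1+2k2+2k3+k4)
t=0.010: state=(0.758, -0.240)
t=0.020: state=(0.755, -0.250)
t=0.030: state=(0.753, -0.260)
continuing one RK4 step at a time; state shown every 20 steps (Δt=0.2):
t=0.200: state=(0.693, -0.452)
t=0.400: state=(0.574, -0.749)
t=0.600: state=(0.383, -1.197)
t=0.800: state=(0.076, -1.935)
t=1.000: state=(-0.416, -3.024)
t=1.040: state=(-0.541, -3.235)
next step: t=1.050: state=(-0.574, -3.283) — x has crossed -0.57
linear interpolation between t=1.040 (-0.54122) and t=1.050 (-0.57381) → t≈1.049

t = 1.049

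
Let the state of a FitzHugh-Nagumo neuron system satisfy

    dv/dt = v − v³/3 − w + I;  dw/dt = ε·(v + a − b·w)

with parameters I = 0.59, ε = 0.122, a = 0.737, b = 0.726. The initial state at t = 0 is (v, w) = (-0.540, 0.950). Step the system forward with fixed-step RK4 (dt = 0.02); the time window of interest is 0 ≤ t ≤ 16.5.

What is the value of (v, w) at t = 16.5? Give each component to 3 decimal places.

(v, w) = (1.179, 0.100)

t=0.000: state=(-0.540, 0.950)
step 1 (dt=0.02): k1=(-0.848, -0.060), k2=(-0.853, -0.061), k3=(-0.853, -0.061), k4=(-0.858, -0.062); state += dt/6·(k1+2k2+2k3+k4)
t=0.020: state=(-0.557, 0.949)
t=0.040: state=(-0.574, 0.948)
t=0.060: state=(-0.592, 0.946)
continuing one RK4 step at a time; state shown every 50 steps (Δt=1):
t=1.000: state=(-1.446, 0.837)
t=2.000: state=(-1.746, 0.659)
t=3.000: state=(-1.714, 0.487)
t=4.000: state=(-1.638, 0.336)
t=5.000: state=(-1.556, 0.207)
t=6.000: state=(-1.473, 0.099)
t=7.000: state=(-1.389, 0.009)
t=8.000: state=(-1.303, -0.062)
t=9.000: state=(-1.214, -0.118)
t=10.000: state=(-1.121, -0.158)
t=11.000: state=(-1.019, -0.184)
t=12.000: state=(-0.903, -0.194)
t=13.000: state=(-0.759, -0.189)
t=14.000: state=(-0.555, -0.165)
t=15.000: state=(-0.195, -0.110)
t=16.000: state=(0.594, 0.003)
t=16.500: state=(1.179, 0.100)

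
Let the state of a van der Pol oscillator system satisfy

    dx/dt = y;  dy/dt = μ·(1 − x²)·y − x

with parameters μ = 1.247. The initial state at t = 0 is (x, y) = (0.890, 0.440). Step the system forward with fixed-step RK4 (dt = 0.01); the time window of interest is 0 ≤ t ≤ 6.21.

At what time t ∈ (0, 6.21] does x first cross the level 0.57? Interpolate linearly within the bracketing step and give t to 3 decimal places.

t=0.000: state=(0.890, 0.440)
step 1 (dt=0.01): k1=(0.440, -0.776), k2=(0.436, -0.781), k3=(0.436, -0.781), k4=(0.432, -0.787); state += dt/6·(k1+2k2+2k3+k4)
t=0.010: state=(0.894, 0.432)
t=0.020: state=(0.899, 0.424)
t=0.030: state=(0.903, 0.416)
continuing one RK4 step at a time; state shown every 25 steps (Δt=0.25):
t=0.250: state=(0.973, 0.220)
t=0.500: state=(0.998, -0.027)
t=0.750: state=(0.960, -0.275)
t=1.000: state=(0.860, -0.525)
t=1.250: state=(0.695, -0.802)
t=1.390: state=(0.570, -0.984)
next step: t=1.400: state=(0.560, -0.998) — x has crossed 0.57
linear interpolation between t=1.390 (0.57027) and t=1.400 (0.56036) → t≈1.390

t = 1.390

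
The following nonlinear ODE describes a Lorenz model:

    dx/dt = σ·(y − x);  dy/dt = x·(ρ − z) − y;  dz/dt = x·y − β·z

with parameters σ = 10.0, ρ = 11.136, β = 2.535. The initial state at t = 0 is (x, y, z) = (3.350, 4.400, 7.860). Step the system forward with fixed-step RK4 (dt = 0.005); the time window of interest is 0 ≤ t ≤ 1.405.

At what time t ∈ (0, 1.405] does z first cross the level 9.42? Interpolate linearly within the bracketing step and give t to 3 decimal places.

t = 0.276

t=0.000: state=(3.350, 4.400, 7.860)
step 1 (dt=0.005): k1=(10.500, 6.575, -5.185), k2=(10.402, 6.688, -4.981), k3=(10.407, 6.685, -4.983), k4=(10.314, 6.796, -4.779); state += dt/6·(k1+2k2+2k3+k4)
t=0.005: state=(3.402, 4.433, 7.835)
t=0.010: state=(3.453, 4.468, 7.812)
t=0.015: state=(3.504, 4.504, 7.791)
continuing one RK4 step at a time; state shown every 10 steps (Δt=0.05):
t=0.050: state=(3.841, 4.778, 7.701)
t=0.100: state=(4.304, 5.227, 7.743)
t=0.150: state=(4.767, 5.699, 7.988)
t=0.200: state=(5.229, 6.137, 8.431)
t=0.250: state=(5.663, 6.477, 9.047)
t=0.275: state=(5.857, 6.588, 9.404)
next step: t=0.280: state=(5.893, 6.605, 9.478) — z has crossed 9.42
linear interpolation between t=0.275 (9.40431) and t=0.280 (9.47843) → t≈0.276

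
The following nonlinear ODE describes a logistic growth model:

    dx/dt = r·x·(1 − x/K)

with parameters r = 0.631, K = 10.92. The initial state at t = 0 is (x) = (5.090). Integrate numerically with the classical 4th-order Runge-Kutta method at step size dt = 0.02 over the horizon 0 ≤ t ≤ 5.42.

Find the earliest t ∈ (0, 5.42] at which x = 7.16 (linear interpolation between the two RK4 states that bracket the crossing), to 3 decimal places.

t=0.000: state=(5.090)
step 1 (dt=0.02): k1=(1.715), k2=(1.715), k3=(1.715), k4=(1.716); state += dt/6·(k1+2k2+2k3+k4)
t=0.020: state=(5.124)
t=0.040: state=(5.159)
t=0.060: state=(5.193)
continuing one RK4 step at a time; state shown every 10 steps (Δt=0.2):
t=0.200: state=(5.434)
t=0.400: state=(5.778)
t=0.600: state=(6.120)
t=0.800: state=(6.456)
t=1.000: state=(6.785)
t=1.200: state=(7.104)
t=1.220: state=(7.135)
next step: t=1.240: state=(7.166) — x has crossed 7.16
linear interpolation between t=1.220 (7.13528) and t=1.240 (7.16643) → t≈1.236

t = 1.236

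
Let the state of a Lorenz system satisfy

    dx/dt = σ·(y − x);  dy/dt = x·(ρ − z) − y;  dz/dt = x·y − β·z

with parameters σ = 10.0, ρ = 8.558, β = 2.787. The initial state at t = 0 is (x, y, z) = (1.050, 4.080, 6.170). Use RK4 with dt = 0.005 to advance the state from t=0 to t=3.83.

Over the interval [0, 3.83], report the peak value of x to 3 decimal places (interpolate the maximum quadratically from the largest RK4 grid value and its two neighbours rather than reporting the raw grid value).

max x = 5.675

t=0.000: state=(1.050, 4.080, 6.170)
step 1 (dt=0.005): k1=(30.300, -1.573, -12.912), k2=(29.503, -1.351, -12.517), k3=(29.529, -1.358, -12.527), k4=(28.756, -1.138, -12.143); state += dt/6·(k1+2k2+2k3+k4)
t=0.005: state=(1.198, 4.073, 6.107)
t=0.010: state=(1.338, 4.069, 6.049)
t=0.015: state=(1.471, 4.066, 5.993)
continuing one RK4 step at a time; state shown every 40 steps (Δt=0.2):
t=0.200: state=(4.044, 4.928, 5.586)
t=0.400: state=(5.455, 5.896, 7.390)
t=0.600: state=(5.436, 5.006, 8.989)
t=0.800: state=(4.350, 3.863, 8.363)
t=1.000: state=(3.824, 3.793, 7.078)
t=1.200: state=(4.129, 4.425, 6.533)
t=1.400: state=(4.795, 5.098, 7.070)
t=1.600: state=(5.095, 5.059, 8.011)
t=1.800: state=(4.736, 4.476, 8.182)
t=2.000: state=(4.308, 4.181, 7.621)
t=2.200: state=(4.278, 4.365, 7.138)
t=2.400: state=(4.562, 4.728, 7.184)
t=2.600: state=(4.808, 4.863, 7.609)
t=2.800: state=(4.755, 4.661, 7.872)
t=3.000: state=(4.534, 4.434, 7.723)
t=3.200: state=(4.428, 4.428, 7.439)
t=3.400: state=(4.515, 4.588, 7.346)
t=3.600: state=(4.658, 4.712, 7.496)
t=3.800: state=(4.693, 4.674, 7.675)
t=3.830: state=(4.686, 4.657, 7.689)
largest grid value and its neighbours: x(0.490)=5.67422, x(0.495)=5.67519, x(0.500)=5.67495
parabola through these three points peaks at t≈0.496 with x≈5.67524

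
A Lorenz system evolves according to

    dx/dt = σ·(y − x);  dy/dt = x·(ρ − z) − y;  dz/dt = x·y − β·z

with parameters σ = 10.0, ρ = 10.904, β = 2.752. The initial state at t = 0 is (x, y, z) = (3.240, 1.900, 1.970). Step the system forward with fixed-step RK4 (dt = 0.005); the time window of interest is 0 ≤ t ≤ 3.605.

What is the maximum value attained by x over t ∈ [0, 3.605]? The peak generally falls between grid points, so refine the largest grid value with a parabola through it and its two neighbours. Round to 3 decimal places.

t=0.000: state=(3.240, 1.900, 1.970)
step 1 (dt=0.005): k1=(-13.400, 27.046, 0.735), k2=(-12.389, 26.673, 0.883), k3=(-12.423, 26.696, 0.884), k4=(-11.444, 26.344, 1.029); state += dt/6·(k1+2k2+2k3+k4)
t=0.005: state=(3.178, 2.033, 1.974)
t=0.010: state=(3.125, 2.164, 1.980)
t=0.015: state=(3.082, 2.291, 1.988)
continuing one RK4 step at a time; state shown every 40 steps (Δt=0.2):
t=0.200: state=(4.856, 6.891, 3.790)
t=0.400: state=(8.669, 9.219, 12.271)
t=0.600: state=(5.415, 2.928, 13.830)
t=0.800: state=(2.429, 1.914, 9.090)
t=1.000: state=(2.549, 3.064, 6.118)
t=1.200: state=(4.380, 5.682, 5.885)
t=1.400: state=(7.026, 7.901, 9.990)
t=1.600: state=(6.327, 4.976, 12.924)
t=1.800: state=(3.921, 3.211, 10.305)
t=2.000: state=(3.608, 3.923, 7.853)
t=2.200: state=(4.885, 5.757, 7.718)
t=2.400: state=(6.382, 6.745, 10.268)
t=2.600: state=(5.833, 5.076, 11.679)
t=2.800: state=(4.464, 4.043, 10.118)
t=3.000: state=(4.336, 4.593, 8.632)
t=3.200: state=(5.228, 5.763, 8.837)
t=3.400: state=(5.953, 6.022, 10.402)
t=3.600: state=(5.461, 5.016, 10.891)
t=3.605: state=(5.439, 4.991, 10.878)
largest grid value and its neighbours: x(0.415)=8.72135, x(0.420)=8.72485, x(0.425)=8.72130
parabola through these three points peaks at t≈0.420 with x≈8.72485

max x = 8.725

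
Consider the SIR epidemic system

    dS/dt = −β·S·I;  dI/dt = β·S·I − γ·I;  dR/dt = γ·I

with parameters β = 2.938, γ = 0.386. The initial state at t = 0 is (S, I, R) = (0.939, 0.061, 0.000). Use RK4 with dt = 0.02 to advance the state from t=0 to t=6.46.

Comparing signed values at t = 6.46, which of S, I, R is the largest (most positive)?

largest component: R

t=0.000: state=(0.939, 0.061, 0.000)
step 1 (dt=0.02): k1=(-0.168, 0.145, 0.024), k2=(-0.172, 0.148, 0.024), k3=(-0.172, 0.148, 0.024), k4=(-0.176, 0.151, 0.025); state += dt/6·(k1+2k2+2k3+k4)
t=0.020: state=(0.936, 0.064, 0.000)
t=0.040: state=(0.932, 0.067, 0.001)
t=0.060: state=(0.928, 0.070, 0.002)
continuing one RK4 step at a time; state shown every 25 steps (Δt=0.5):
t=0.500: state=(0.796, 0.183, 0.022)
t=1.000: state=(0.522, 0.401, 0.077)
t=1.500: state=(0.250, 0.576, 0.174)
t=2.000: state=(0.103, 0.607, 0.290)
t=2.500: state=(0.044, 0.554, 0.403)
t=3.000: state=(0.021, 0.477, 0.502)
t=3.500: state=(0.011, 0.402, 0.587)
t=4.000: state=(0.006, 0.336, 0.658)
t=4.500: state=(0.004, 0.279, 0.717)
t=5.000: state=(0.003, 0.231, 0.766)
t=5.500: state=(0.002, 0.191, 0.807)
t=6.000: state=(0.002, 0.158, 0.840)
t=6.460: state=(0.001, 0.133, 0.866)
compare at T: S=0.001, I=0.133, R=0.866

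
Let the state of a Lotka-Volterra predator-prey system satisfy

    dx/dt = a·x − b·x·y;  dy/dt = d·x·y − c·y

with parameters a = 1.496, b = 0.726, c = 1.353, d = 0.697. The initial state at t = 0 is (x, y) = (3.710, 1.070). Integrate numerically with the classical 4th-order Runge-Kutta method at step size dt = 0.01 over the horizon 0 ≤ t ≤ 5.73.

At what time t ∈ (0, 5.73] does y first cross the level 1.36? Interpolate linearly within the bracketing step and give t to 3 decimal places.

t=0.000: state=(3.710, 1.070)
step 1 (dt=0.01): k1=(2.668, 1.319), k2=(2.660, 1.337), k3=(2.660, 1.337), k4=(2.651, 1.356); state += dt/6·(k1+2k2+2k3+k4)
t=0.010: state=(3.737, 1.083)
t=0.020: state=(3.763, 1.097)
t=0.030: state=(3.789, 1.111)
t=0.170: state=(4.125, 1.354)
next step: t=0.180: state=(4.146, 1.374) — y has crossed 1.36
linear interpolation between t=0.170 (1.35358) and t=0.180 (1.37445) → t≈0.173

t = 0.173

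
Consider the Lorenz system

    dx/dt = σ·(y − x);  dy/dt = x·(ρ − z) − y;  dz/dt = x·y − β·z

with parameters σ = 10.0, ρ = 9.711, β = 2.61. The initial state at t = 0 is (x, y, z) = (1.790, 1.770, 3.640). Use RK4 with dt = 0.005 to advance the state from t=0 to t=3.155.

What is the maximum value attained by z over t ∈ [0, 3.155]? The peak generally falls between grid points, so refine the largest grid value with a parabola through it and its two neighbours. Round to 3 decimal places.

t=0.000: state=(1.790, 1.770, 3.640)
step 1 (dt=0.005): k1=(-0.200, 9.097, -6.332), k2=(0.032, 9.100, -6.251), k3=(0.027, 9.103, -6.250), k4=(0.254, 9.108, -6.169); state += dt/6·(k1+2k2+2k3+k4)
t=0.005: state=(1.790, 1.816, 3.609)
t=0.010: state=(1.793, 1.861, 3.578)
t=0.015: state=(1.797, 1.907, 3.549)
continuing one RK4 step at a time; state shown every 40 steps (Δt=0.2):
t=0.200: state=(2.985, 4.067, 3.224)
t=0.400: state=(5.878, 7.471, 6.172)
t=0.600: state=(7.199, 6.445, 11.911)
t=0.800: state=(4.279, 2.866, 10.963)
t=1.000: state=(2.734, 2.541, 7.777)
t=1.200: state=(3.116, 3.633, 5.962)
t=1.400: state=(4.640, 5.573, 6.385)
t=1.600: state=(6.143, 6.454, 9.254)
t=1.800: state=(5.458, 4.642, 10.690)
t=2.000: state=(3.990, 3.516, 9.142)
t=2.200: state=(3.712, 3.875, 7.530)
t=2.400: state=(4.452, 4.966, 7.284)
t=2.600: state=(5.398, 5.710, 8.588)
t=2.800: state=(5.381, 5.069, 9.772)
t=3.000: state=(4.571, 4.199, 9.309)
t=3.155: state=(4.201, 4.110, 8.483)
largest grid value and its neighbours: z(0.660)=12.38209, z(0.665)=12.38273, z(0.670)=12.37799
parabola through these three points peaks at t≈0.663 with z≈12.38312

max z = 12.383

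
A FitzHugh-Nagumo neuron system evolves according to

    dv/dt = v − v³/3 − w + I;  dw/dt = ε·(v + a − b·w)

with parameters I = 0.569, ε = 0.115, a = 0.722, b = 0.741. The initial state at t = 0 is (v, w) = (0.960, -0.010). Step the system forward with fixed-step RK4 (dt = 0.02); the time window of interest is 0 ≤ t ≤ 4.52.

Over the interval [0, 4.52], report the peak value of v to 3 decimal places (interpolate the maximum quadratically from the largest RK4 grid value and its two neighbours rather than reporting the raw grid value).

max v = 1.824

t=0.000: state=(0.960, -0.010)
step 1 (dt=0.02): k1=(1.244, 0.194), k2=(1.243, 0.196), k3=(1.243, 0.196), k4=(1.242, 0.197); state += dt/6·(k1+2k2+2k3+k4)
t=0.020: state=(0.985, -0.006)
t=0.040: state=(1.010, -0.002)
t=0.060: state=(1.034, 0.002)
continuing one RK4 step at a time; state shown every 10 steps (Δt=0.2):
t=0.200: state=(1.203, 0.031)
t=0.400: state=(1.416, 0.077)
t=0.600: state=(1.583, 0.127)
t=0.800: state=(1.698, 0.179)
t=1.000: state=(1.769, 0.232)
t=1.200: state=(1.807, 0.285)
t=1.400: state=(1.822, 0.338)
t=1.600: state=(1.823, 0.390)
t=1.800: state=(1.816, 0.442)
t=2.000: state=(1.803, 0.492)
t=2.200: state=(1.787, 0.541)
t=2.400: state=(1.769, 0.589)
t=2.600: state=(1.749, 0.636)
t=2.800: state=(1.728, 0.681)
t=3.000: state=(1.707, 0.725)
t=3.200: state=(1.685, 0.768)
t=3.400: state=(1.663, 0.810)
t=3.600: state=(1.641, 0.850)
t=3.800: state=(1.618, 0.889)
t=4.000: state=(1.595, 0.927)
t=4.200: state=(1.572, 0.964)
t=4.400: state=(1.548, 1.000)
t=4.520: state=(1.534, 1.021)
largest grid value and its neighbours: v(1.500)=1.82421, v(1.520)=1.82426, v(1.540)=1.82421
parabola through these three points peaks at t≈1.520 with v≈1.82426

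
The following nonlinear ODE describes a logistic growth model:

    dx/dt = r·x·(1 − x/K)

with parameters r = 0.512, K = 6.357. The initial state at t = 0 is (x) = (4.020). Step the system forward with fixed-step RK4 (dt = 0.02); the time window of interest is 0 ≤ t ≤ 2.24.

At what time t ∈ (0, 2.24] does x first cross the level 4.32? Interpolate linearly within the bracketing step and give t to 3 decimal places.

t = 0.409

t=0.000: state=(4.020)
step 1 (dt=0.02): k1=(0.757), k2=(0.756), k3=(0.756), k4=(0.755); state += dt/6·(k1+2k2+2k3+k4)
t=0.020: state=(4.035)
t=0.040: state=(4.050)
t=0.060: state=(4.065)
continuing one RK4 step at a time; state shown every 5 steps (Δt=0.1):
t=0.100: state=(4.095)
t=0.200: state=(4.169)
t=0.300: state=(4.242)
t=0.400: state=(4.314)
next step: t=0.420: state=(4.328) — x has crossed 4.32
linear interpolation between t=0.400 (4.31368) and t=0.420 (4.32785) → t≈0.409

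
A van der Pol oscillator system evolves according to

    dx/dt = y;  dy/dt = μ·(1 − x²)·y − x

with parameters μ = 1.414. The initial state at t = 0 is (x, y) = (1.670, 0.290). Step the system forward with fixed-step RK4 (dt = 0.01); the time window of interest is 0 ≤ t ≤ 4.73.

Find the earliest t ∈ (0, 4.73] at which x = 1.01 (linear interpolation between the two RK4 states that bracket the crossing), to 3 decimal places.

t=0.000: state=(1.670, 0.290)
step 1 (dt=0.01): k1=(0.290, -2.404), k2=(0.278, -2.377), k3=(0.278, -2.377), k4=(0.266, -2.350); state += dt/6·(k1+2k2+2k3+k4)
t=0.010: state=(1.673, 0.266)
t=0.020: state=(1.675, 0.243)
t=0.030: state=(1.678, 0.220)
continuing one RK4 step at a time; state shown every 20 steps (Δt=0.2):
t=0.200: state=(1.687, -0.090)
t=0.400: state=(1.644, -0.317)
t=0.600: state=(1.565, -0.463)
t=0.800: state=(1.461, -0.576)
t=1.000: state=(1.335, -0.685)
t=1.200: state=(1.186, -0.813)
t=1.390: state=(1.017, -0.971)
next step: t=1.400: state=(1.007, -0.981) — x has crossed 1.01
linear interpolation between t=1.390 (1.01706) and t=1.400 (1.00729) → t≈1.397

t = 1.397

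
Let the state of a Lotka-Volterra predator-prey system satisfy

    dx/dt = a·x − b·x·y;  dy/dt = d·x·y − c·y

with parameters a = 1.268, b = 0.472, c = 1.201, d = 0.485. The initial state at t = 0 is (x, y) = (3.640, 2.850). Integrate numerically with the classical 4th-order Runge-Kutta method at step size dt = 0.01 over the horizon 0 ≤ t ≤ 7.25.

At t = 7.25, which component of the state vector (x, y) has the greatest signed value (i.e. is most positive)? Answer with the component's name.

largest component: y

t=0.000: state=(3.640, 2.850)
step 1 (dt=0.01): k1=(-0.281, 1.609), k2=(-0.295, 1.611), k3=(-0.295, 1.611), k4=(-0.308, 1.614); state += dt/6·(k1+2k2+2k3+k4)
t=0.010: state=(3.637, 2.866)
t=0.020: state=(3.634, 2.882)
t=0.030: state=(3.630, 2.898)
continuing one RK4 step at a time; state shown every 25 steps (Δt=0.25):
t=0.250: state=(3.486, 3.257)
t=0.500: state=(3.187, 3.619)
t=0.750: state=(2.811, 3.857)
t=1.000: state=(2.434, 3.925)
t=1.250: state=(2.112, 3.827)
t=1.500: state=(1.869, 3.605)
t=1.750: state=(1.705, 3.313)
t=2.000: state=(1.613, 2.999)
t=2.250: state=(1.583, 2.694)
t=2.500: state=(1.608, 2.420)
t=2.750: state=(1.683, 2.187)
t=3.000: state=(1.806, 2.001)
t=3.250: state=(1.975, 1.863)
t=3.500: state=(2.189, 1.775)
t=3.750: state=(2.444, 1.740)
t=4.000: state=(2.731, 1.764)
t=4.250: state=(3.031, 1.852)
t=4.500: state=(3.315, 2.016)
t=4.750: state=(3.539, 2.264)
t=5.000: state=(3.650, 2.597)
t=5.250: state=(3.605, 2.991)
t=5.500: state=(3.396, 3.392)
t=5.750: state=(3.061, 3.719)
t=6.000: state=(2.677, 3.901)
t=6.250: state=(2.315, 3.908)
t=6.500: state=(2.019, 3.761)
t=6.750: state=(1.804, 3.509)
t=7.000: state=(1.666, 3.205)
t=7.250: state=(1.596, 2.891)
compare at T: x=1.596, y=2.891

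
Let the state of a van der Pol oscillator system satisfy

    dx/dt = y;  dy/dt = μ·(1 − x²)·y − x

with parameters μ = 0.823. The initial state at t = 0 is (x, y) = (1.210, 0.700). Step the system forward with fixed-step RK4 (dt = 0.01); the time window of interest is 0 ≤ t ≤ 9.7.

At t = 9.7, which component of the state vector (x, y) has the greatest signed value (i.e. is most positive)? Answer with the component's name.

t=0.000: state=(1.210, 0.700)
step 1 (dt=0.01): k1=(0.700, -1.477), k2=(0.693, -1.483), k3=(0.693, -1.483), k4=(0.685, -1.488); state += dt/6·(k1+2k2+2k3+k4)
t=0.010: state=(1.217, 0.685)
t=0.020: state=(1.224, 0.670)
t=0.030: state=(1.230, 0.655)
continuing one RK4 step at a time; state shown every 50 steps (Δt=0.5):
t=0.500: state=(1.369, -0.048)
t=1.000: state=(1.197, -0.609)
t=1.500: state=(0.769, -1.118)
t=2.000: state=(0.047, -1.805)
t=2.500: state=(-0.997, -2.164)
t=3.000: state=(-1.786, -0.796)
t=3.500: state=(-1.868, 0.297)
t=4.000: state=(-1.600, 0.728)
t=4.500: state=(-1.150, 1.088)
t=5.000: state=(-0.474, 1.674)
t=5.500: state=(0.568, 2.445)
t=6.000: state=(1.674, 1.539)
t=6.500: state=(1.998, -0.046)
t=7.000: state=(1.811, -0.605)
t=7.500: state=(1.431, -0.910)
t=8.000: state=(0.881, -1.333)
t=8.500: state=(0.042, -2.082)
t=9.000: state=(-1.147, -2.377)
t=9.500: state=(-1.935, -0.643)
t=9.700: state=(-2.004, -0.084)
compare at T: x=-2.004, y=-0.084

largest component: y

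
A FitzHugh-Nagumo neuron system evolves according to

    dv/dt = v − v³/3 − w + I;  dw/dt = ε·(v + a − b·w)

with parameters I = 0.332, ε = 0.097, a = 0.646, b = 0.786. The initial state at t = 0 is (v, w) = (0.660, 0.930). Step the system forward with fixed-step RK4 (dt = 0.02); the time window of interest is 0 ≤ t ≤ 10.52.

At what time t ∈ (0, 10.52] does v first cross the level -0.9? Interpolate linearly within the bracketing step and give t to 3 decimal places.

t=0.000: state=(0.660, 0.930)
step 1 (dt=0.02): k1=(-0.034, 0.056), k2=(-0.035, 0.056), k3=(-0.035, 0.056), k4=(-0.035, 0.056); state += dt/6·(k1+2k2+2k3+k4)
t=0.020: state=(0.659, 0.931)
t=0.040: state=(0.659, 0.932)
t=0.060: state=(0.658, 0.933)
continuing one RK4 step at a time; state shown every 25 steps (Δt=0.5):
t=0.500: state=(0.633, 0.957)
t=1.000: state=(0.581, 0.981)
t=1.500: state=(0.496, 1.001)
t=2.000: state=(0.361, 1.015)
t=2.500: state=(0.145, 1.020)
t=3.000: state=(-0.205, 1.012)
t=3.500: state=(-0.747, 0.982)
t=3.600: state=(-0.874, 0.973)
next step: t=3.620: state=(-0.900, 0.971) — v has crossed -0.9
linear interpolation between t=3.600 (-0.87435) and t=3.620 (-0.90025) → t≈3.620

t = 3.620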